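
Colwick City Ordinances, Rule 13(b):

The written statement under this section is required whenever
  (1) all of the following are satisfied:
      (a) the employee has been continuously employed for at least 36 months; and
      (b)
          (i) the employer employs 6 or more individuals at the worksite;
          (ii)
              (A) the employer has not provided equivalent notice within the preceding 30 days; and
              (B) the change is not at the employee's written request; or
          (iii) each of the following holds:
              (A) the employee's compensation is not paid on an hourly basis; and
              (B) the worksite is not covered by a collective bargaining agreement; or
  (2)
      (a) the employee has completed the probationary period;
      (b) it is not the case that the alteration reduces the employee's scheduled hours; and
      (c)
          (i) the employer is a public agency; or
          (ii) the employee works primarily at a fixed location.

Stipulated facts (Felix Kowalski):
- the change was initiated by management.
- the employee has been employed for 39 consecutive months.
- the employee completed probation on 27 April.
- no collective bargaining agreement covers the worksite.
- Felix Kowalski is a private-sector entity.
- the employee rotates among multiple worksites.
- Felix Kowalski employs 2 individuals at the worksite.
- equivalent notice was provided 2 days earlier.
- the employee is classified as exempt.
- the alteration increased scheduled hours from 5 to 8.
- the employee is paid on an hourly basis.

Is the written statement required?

(a) tenure ≥ 36 mo. — satisfied.
(i) ≥ 6 at site — not met.
(A) no recent notice — fails.
(B) not employee-requested — satisfied.
(ii): F AND T → false.
(A) not (hourly-paid) — fails.
(B) no CBA — satisfied.
(iii): F AND T → false.
So (b) is not satisfied (F OR F OR F).
So (1) is not satisfied (T AND F).
(a) past probation — met.
(b) not (hours reduced) — met.
(i) public agency — not satisfied.
(ii) fixed location — not satisfied.
(c): F OR F → false.
So (2) is not satisfied (T AND T AND F).
So Overall is not satisfied (F OR F).

No — not required.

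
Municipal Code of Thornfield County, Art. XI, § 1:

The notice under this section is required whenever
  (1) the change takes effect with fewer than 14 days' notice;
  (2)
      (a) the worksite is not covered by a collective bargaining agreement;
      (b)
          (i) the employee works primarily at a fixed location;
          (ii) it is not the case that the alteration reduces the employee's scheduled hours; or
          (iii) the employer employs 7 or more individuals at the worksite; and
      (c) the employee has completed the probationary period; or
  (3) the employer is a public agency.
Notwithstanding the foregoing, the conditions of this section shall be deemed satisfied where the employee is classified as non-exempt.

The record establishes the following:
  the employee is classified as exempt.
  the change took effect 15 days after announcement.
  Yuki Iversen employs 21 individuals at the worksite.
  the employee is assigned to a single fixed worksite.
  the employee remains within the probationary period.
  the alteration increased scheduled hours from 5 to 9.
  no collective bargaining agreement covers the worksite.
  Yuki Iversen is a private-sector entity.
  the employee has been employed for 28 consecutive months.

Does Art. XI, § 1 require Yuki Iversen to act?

No — not required.

(1) < 14 days' notice — not met.
(a) no CBA — holds.
(i) fixed location — satisfied.
(ii) not (hours reduced) — satisfied.
(iii) ≥ 7 at site — satisfied.
(b) = T OR T OR T = true.
(c) past probation — not met.
(2) = T AND T AND F = false.
(3) public agency — not met.
Overall = F OR F OR F = false.
Exception (non-exempt) — not satisfied.
Result: main false OR exception false → false.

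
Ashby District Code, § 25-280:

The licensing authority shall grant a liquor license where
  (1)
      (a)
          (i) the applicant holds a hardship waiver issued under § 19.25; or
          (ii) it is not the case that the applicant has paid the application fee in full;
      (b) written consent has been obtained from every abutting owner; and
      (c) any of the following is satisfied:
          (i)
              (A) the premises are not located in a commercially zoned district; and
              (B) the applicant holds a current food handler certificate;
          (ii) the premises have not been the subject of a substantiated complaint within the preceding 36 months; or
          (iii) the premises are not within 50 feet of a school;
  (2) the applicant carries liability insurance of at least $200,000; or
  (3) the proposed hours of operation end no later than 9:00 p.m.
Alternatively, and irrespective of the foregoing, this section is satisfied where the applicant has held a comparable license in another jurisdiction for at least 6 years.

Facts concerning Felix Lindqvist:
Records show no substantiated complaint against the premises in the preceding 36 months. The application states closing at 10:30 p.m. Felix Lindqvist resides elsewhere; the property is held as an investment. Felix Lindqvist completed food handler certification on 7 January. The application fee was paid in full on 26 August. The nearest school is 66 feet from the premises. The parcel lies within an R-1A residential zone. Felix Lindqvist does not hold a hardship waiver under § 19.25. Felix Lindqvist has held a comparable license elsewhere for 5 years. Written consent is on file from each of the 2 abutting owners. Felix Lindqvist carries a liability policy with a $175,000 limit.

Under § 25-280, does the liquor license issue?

(i) hardship waiver — not satisfied.
(ii) not (fee paid) — fails.
(a) = F OR F = false.
(b) all abutters consent — met.
(A) not (commercially zoned) — satisfied.
(B) food handler cert. — met.
(i): T AND T → true.
(ii) no complaint in 36 mo. — satisfied.
(iii) ≥50 ft from school — holds.
So (c) is satisfied (T OR T OR T).
(1): F AND T AND T → false.
(2) insurance ≥ $200,000 — not met.
(3) closes by 9 p.m. — not met.
So Overall is not satisfied (F OR F OR F).
Exception (prior license ≥ 6 yr) — not satisfied.
Result: main false OR exception false → false.

No — denied.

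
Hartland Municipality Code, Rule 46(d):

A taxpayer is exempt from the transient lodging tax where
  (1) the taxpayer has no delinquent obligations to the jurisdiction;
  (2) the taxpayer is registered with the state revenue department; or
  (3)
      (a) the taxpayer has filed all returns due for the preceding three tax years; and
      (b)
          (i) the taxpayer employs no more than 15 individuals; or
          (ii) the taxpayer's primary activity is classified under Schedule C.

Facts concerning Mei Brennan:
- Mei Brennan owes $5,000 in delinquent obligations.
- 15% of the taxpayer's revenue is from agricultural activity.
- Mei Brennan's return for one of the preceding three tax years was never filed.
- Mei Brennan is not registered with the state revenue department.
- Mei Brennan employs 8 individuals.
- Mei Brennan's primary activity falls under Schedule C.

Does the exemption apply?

No — not exempt.

(1) no delinquency — not satisfied.
(2) state-registered — not met.
(a) returns current — not met.
(i) ≤ 15 employees — met.
(ii) Schedule C activity — met.
(b) = T OR T = true.
(3) = F AND T = false.
Overall = F OR F OR F = false.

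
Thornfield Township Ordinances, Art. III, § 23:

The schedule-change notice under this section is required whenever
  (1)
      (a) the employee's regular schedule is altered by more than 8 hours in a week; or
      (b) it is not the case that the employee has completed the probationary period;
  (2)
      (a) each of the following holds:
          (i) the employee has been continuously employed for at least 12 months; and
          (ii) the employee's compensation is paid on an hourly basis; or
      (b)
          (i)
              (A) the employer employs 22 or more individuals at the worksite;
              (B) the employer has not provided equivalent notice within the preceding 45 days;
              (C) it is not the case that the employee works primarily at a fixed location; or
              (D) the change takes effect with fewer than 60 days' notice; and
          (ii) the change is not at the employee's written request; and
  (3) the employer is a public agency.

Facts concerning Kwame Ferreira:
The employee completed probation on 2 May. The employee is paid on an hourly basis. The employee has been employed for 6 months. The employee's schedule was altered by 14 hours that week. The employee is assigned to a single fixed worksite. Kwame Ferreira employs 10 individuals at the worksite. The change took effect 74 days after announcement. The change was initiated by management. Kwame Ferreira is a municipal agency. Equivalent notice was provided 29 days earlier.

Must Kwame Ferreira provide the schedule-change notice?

No — not required.

(a) schedule shift > 8h — holds.
(b) not (past probation) — fails.
(1): T OR F → true.
(i) tenure ≥ 12 mo. — not satisfied.
(ii) hourly-paid — satisfied.
(a) = F AND T = false.
(A) ≥ 22 at site — fails.
(B) no recent notice — fails.
(C) not (fixed location) — not met.
(D) < 60 days' notice — not met.
(i): F OR F OR F OR F → false.
(ii) not employee-requested — holds.
(b) = F AND T = false.
(2) = F OR F = false.
(3) public agency — met.
Overall: T AND F AND T → false.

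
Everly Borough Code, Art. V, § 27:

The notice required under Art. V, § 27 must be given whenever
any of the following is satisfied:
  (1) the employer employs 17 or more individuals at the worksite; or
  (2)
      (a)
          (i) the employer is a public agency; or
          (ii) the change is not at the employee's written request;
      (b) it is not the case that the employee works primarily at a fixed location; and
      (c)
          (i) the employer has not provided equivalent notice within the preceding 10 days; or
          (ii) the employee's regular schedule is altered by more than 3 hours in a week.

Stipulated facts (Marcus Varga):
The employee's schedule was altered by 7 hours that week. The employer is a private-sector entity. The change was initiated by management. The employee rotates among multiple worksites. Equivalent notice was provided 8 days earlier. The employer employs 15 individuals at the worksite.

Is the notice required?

Yes — required.

(1) ≥ 17 at site — not met.
(i) public agency — not met.
(ii) not employee-requested — met.
(a) = F OR T = true.
(b) not (fixed location) — met.
(i) no recent notice — not satisfied.
(ii) schedule shift > 3h — satisfied.
So (c) is satisfied (F OR T).
(2) = T AND T AND T = true.
Overall: F OR T → true.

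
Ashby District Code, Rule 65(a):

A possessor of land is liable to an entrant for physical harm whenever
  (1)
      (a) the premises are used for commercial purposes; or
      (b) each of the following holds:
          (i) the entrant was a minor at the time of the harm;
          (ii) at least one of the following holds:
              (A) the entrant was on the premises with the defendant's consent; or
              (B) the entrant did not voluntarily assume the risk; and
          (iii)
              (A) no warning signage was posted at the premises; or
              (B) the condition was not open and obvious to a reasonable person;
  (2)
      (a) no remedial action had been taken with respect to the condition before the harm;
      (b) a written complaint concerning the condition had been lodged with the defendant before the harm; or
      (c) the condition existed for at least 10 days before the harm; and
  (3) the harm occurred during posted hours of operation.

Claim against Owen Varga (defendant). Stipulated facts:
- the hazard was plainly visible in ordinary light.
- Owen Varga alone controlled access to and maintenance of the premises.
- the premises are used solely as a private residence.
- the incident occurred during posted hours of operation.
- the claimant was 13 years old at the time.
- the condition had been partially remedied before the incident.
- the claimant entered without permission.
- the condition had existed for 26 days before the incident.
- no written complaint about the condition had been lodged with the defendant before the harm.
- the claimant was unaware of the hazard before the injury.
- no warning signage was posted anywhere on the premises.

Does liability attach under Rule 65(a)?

Yes — liable.

(a) commercial use — fails.
(i) entrant a minor — met.
(A) consent to enter — not met.
(B) no assumed risk — satisfied.
(ii): F OR T → true.
(A) no signage posted — met.
(B) not open/obvious — fails.
(iii) = T OR F = true.
(b) = T AND T AND T = true.
So (1) is satisfied (F OR T).
(a) no remedial action — fails.
(b) complaint lodged — not satisfied.
(c) condition ≥10 days old — met.
So (2) is satisfied (F OR F OR T).
(3) during posted hours — satisfied.
So Overall is satisfied (T AND T AND T).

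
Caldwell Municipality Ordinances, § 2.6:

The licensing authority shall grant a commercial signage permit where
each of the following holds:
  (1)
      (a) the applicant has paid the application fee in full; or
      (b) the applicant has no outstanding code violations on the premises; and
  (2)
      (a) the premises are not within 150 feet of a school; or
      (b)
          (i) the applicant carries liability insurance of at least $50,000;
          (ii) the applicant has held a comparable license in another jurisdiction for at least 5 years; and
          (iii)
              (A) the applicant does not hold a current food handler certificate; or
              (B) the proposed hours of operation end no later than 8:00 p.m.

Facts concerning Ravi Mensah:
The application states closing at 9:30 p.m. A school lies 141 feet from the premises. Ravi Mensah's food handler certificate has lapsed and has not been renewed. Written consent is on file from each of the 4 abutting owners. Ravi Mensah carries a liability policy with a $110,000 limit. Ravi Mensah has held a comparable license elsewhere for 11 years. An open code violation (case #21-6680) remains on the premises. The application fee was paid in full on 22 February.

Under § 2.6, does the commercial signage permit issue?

Yes — granted.

(a) fee paid — met.
(b) no code violations — not met.
So (1) is satisfied (T OR F).
(a) ≥150 ft from school — not satisfied.
(i) insurance ≥ $50,000 — satisfied.
(ii) prior license ≥ 5 yr — holds.
(A) not (food handler cert.) — met.
(B) closes by 8 p.m. — not satisfied.
(iii) = T OR F = true.
(b): T AND T AND T → true.
So (2) is satisfied (F OR T).
So Overall is satisfied (T AND T).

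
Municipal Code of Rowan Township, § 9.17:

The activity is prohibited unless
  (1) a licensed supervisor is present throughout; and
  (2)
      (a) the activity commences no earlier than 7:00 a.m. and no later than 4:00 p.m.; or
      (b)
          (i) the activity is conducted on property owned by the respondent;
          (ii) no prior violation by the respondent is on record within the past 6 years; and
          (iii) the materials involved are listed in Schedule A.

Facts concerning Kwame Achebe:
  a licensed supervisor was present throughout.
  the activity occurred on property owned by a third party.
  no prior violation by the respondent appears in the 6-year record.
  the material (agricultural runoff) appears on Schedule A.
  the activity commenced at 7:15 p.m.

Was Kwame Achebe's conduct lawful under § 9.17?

(1) supervisor present — satisfied.
(a) start within hours — not satisfied.
(i) own property — not met.
(ii) no prior violation — satisfied.
(iii) Schedule A material — satisfied.
So (b) is not satisfied (F AND T AND T).
(2) = F OR F = false.
Overall = T AND F = false.

No — unlawful.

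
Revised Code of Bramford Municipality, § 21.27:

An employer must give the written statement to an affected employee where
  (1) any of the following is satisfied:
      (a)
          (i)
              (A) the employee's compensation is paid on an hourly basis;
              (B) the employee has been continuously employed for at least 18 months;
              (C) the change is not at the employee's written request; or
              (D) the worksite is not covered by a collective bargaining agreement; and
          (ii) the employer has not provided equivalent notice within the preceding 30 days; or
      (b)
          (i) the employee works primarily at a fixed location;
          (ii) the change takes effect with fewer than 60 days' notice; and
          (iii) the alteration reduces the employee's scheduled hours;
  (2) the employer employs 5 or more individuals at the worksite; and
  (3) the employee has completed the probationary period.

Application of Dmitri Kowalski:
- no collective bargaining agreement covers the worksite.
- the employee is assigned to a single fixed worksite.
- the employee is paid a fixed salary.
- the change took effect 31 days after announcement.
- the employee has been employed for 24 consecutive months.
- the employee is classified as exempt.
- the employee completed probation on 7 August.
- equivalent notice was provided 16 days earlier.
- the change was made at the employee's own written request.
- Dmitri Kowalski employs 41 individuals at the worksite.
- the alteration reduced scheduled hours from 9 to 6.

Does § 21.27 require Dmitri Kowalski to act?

(A) hourly-paid — not met.
(B) tenure ≥ 18 mo. — satisfied.
(C) not employee-requested — fails.
(D) no CBA — holds.
(i): F OR T OR F OR T → true.
(ii) no recent notice — not satisfied.
(a) = T AND F = false.
(i) fixed location — met.
(ii) < 60 days' notice — holds.
(iii) hours reduced — holds.
(b) = T AND T AND T = true.
(1): F OR T → true.
(2) ≥ 5 at site — holds.
(3) past probation — holds.
Overall: T AND T AND T → true.

Yes — required.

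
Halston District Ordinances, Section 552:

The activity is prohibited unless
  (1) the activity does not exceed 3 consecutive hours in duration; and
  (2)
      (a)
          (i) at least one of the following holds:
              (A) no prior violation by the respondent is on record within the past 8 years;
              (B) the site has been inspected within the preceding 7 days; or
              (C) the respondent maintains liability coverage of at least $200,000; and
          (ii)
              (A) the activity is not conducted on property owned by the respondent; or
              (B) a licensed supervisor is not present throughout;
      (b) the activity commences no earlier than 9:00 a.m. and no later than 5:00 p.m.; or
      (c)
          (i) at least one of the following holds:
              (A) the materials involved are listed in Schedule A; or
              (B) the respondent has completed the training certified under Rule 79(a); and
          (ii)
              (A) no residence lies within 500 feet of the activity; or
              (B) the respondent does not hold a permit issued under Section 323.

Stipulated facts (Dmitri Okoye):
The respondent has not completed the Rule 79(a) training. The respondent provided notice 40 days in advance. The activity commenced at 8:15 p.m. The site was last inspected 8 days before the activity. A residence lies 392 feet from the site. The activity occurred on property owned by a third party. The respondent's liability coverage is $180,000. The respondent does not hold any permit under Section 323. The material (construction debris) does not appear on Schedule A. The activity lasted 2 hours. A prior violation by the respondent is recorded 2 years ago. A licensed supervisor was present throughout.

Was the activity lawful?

(1) ≤ 3 hrs duration — satisfied.
(A) no prior violation — not satisfied.
(B) site inspected — not met.
(C) coverage ≥ $200,000 — not satisfied.
So (i) is not satisfied (F OR F OR F).
(A) not (own property) — holds.
(B) not (supervisor present) — fails.
(ii): T OR F → true.
(a) = F AND T = false.
(b) start within hours — not satisfied.
(A) Schedule A material — fails.
(B) training certified — not met.
(i) = F OR F = false.
(A) no residence in 500 ft — fails.
(B) not (holds permit) — met.
(ii): F OR T → true.
So (c) is not satisfied (F AND T).
(2) = F OR F OR F = false.
Overall: T AND F → false.

No — unlawful.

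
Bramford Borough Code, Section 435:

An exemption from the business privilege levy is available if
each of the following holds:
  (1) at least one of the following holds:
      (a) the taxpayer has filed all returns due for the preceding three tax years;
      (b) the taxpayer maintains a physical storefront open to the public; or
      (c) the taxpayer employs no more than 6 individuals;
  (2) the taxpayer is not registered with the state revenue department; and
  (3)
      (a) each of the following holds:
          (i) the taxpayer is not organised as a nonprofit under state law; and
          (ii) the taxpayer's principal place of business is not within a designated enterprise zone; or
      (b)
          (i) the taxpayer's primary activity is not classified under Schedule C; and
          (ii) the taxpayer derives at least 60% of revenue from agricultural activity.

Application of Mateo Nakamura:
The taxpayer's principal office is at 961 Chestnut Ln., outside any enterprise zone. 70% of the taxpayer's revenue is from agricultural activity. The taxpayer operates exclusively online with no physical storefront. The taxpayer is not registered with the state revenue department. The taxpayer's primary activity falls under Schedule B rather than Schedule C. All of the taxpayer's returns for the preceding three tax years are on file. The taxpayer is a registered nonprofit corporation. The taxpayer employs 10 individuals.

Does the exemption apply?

Yes — exempt.

(a) returns current — met.
(b) has storefront — not met.
(c) ≤ 6 employees — fails.
(1): T OR F OR F → true.
(2) not (state-registered) — met.
(i) not (nonprofit) — fails.
(ii) not (in enterprise zone) — satisfied.
(a) = F AND T = false.
(i) not (Schedule C activity) — satisfied.
(ii) ≥60% agricultural — met.
So (b) is satisfied (T AND T).
(3): F OR T → true.
So Overall is satisfied (T AND T AND T).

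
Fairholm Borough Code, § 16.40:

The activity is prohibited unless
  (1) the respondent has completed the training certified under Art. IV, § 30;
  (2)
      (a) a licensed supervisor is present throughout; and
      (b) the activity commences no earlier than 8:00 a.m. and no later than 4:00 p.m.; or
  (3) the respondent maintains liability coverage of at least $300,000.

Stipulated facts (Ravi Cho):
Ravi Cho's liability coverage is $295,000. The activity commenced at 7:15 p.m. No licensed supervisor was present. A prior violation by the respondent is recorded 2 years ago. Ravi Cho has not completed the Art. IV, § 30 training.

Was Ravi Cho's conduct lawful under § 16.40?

(1) training certified — not met.
(a) supervisor present — not met.
(b) start within hours — not satisfied.
(2): F AND F → false.
(3) coverage ≥ $300,000 — fails.
Overall = F OR F OR F = false.

No — unlawful.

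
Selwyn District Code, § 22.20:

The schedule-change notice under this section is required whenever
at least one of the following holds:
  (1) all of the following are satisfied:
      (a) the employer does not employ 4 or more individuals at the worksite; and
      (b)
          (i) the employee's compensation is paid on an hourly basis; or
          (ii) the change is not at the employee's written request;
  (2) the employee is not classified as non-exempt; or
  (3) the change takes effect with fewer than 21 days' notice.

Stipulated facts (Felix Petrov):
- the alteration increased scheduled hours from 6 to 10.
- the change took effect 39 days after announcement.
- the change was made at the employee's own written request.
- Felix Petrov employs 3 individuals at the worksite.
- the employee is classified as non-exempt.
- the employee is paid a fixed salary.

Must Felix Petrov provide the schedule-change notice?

(a) not (≥ 4 at site) — holds.
(i) hourly-paid — not satisfied.
(ii) not employee-requested — fails.
So (b) is not satisfied (F OR F).
(1) = T AND F = false.
(2) not (non-exempt) — fails.
(3) < 21 days' notice — fails.
Overall = F OR F OR F = false.

No — not required.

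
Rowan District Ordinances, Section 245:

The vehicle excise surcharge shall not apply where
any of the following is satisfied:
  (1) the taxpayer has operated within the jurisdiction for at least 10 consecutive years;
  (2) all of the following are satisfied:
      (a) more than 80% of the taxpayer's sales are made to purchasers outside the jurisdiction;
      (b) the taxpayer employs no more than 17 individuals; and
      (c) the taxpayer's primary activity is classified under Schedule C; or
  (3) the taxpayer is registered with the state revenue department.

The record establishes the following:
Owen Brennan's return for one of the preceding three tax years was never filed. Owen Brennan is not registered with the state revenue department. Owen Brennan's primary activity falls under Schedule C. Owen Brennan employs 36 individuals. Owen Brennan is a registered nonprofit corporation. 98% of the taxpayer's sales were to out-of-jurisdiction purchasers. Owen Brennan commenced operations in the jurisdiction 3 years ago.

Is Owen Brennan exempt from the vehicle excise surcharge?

(1) ≥ 10 yrs in jurisdiction — fails.
(a) >80% out-of-jur. sales — satisfied.
(b) ≤ 17 employees — not met.
(c) Schedule C activity — holds.
So (2) is not satisfied (T AND F AND T).
(3) state-registered — not met.
Overall = F OR F OR F = false.

No — not exempt.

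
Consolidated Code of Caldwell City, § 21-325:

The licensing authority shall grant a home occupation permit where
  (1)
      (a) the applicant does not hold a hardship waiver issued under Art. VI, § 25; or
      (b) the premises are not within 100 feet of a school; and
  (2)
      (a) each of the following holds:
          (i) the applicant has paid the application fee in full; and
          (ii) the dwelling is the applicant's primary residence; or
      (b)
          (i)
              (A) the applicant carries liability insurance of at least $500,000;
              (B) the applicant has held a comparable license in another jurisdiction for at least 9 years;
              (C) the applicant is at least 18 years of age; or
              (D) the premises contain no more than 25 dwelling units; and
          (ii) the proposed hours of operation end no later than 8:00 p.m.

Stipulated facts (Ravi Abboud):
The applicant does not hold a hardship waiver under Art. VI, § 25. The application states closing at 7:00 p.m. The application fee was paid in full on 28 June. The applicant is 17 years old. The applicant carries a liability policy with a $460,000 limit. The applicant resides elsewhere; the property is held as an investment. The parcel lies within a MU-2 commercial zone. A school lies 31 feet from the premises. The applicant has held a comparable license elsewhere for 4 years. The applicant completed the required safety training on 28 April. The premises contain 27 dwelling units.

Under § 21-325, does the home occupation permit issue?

No — denied.

(a) not (hardship waiver) — met.
(b) ≥100 ft from school — not satisfied.
(1): T OR F → true.
(i) fee paid — met.
(ii) primary residence — not met.
(a): T AND F → false.
(A) insurance ≥ $500,000 — fails.
(B) prior license ≥ 9 yr — not satisfied.
(C) age ≥ 18 — fails.
(D) ≤ 25 units — not met.
(i) = F OR F OR F OR F = false.
(ii) closes by 8 p.m. — met.
So (b) is not satisfied (F AND T).
So (2) is not satisfied (F OR F).
Overall: T AND F → false.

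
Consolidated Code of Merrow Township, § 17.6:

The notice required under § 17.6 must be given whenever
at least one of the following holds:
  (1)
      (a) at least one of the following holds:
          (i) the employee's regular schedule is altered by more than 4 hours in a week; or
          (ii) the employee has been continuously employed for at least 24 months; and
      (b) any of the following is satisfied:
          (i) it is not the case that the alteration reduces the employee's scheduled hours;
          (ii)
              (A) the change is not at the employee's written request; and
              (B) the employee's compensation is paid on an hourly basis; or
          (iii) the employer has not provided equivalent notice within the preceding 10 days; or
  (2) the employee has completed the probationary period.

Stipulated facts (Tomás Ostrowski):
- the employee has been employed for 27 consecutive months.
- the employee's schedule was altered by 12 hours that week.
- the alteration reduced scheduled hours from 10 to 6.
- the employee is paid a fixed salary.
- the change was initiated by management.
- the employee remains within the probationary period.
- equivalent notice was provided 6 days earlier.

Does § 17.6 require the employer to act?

(i) schedule shift > 4h — holds.
(ii) tenure ≥ 24 mo. — met.
So (a) is satisfied (T OR T).
(i) not (hours reduced) — not satisfied.
(A) not employee-requested — satisfied.
(B) hourly-paid — fails.
(ii): T AND F → false.
(iii) no recent notice — fails.
So (b) is not satisfied (F OR F OR F).
(1) = T AND F = false.
(2) past probation — not satisfied.
Overall = F OR F = false.

No — not required.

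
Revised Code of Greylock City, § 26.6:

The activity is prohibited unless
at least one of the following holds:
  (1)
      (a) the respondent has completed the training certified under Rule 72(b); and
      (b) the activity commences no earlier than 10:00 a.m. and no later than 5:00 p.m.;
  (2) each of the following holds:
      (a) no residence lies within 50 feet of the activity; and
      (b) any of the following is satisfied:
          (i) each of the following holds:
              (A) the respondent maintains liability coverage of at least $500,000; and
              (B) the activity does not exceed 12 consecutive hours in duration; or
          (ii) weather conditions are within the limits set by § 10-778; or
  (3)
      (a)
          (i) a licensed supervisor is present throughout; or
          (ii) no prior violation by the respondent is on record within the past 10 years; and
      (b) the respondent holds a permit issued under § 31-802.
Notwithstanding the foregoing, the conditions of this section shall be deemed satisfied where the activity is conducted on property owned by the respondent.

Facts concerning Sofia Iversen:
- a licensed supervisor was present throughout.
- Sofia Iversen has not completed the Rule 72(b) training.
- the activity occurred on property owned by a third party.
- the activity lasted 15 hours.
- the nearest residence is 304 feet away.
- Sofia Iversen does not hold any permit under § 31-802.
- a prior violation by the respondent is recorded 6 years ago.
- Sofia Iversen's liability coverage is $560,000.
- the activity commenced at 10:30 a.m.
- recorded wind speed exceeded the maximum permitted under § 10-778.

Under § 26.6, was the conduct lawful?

(a) training certified — fails.
(b) start within hours — met.
So (1) is not satisfied (F AND T).
(a) no residence in 50 ft — holds.
(A) coverage ≥ $500,000 — satisfied.
(B) ≤ 12 hrs duration — fails.
(i) = T AND F = false.
(ii) weather ok — not met.
(b) = F OR F = false.
(2) = T AND F = false.
(i) supervisor present — met.
(ii) no prior violation — not met.
(a): T OR F → true.
(b) holds permit — not satisfied.
So (3) is not satisfied (T AND F).
Overall: F OR F OR F → false.
Exception (own property) — not satisfied.
Result: main false OR exception false → false.

No — unlawful.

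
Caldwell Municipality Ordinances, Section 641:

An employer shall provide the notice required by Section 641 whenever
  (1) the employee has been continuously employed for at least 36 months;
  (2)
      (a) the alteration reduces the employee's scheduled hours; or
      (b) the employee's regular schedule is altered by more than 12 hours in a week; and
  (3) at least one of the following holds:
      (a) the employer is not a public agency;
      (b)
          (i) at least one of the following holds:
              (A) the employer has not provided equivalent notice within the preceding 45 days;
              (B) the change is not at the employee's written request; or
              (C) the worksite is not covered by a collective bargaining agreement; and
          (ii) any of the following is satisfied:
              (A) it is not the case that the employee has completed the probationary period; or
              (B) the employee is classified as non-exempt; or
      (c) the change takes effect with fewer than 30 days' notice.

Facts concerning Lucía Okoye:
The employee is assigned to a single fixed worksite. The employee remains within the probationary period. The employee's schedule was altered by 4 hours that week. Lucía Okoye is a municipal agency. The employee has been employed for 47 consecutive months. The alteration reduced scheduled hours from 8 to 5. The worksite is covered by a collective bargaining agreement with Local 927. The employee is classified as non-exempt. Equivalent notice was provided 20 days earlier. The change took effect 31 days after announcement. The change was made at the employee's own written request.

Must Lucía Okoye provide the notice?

(1) tenure ≥ 36 mo. — satisfied.
(a) hours reduced — satisfied.
(b) schedule shift > 12h — fails.
So (2) is satisfied (T OR F).
(a) not (public agency) — fails.
(A) no recent notice — not met.
(B) not employee-requested — not satisfied.
(C) no CBA — fails.
(i) = F OR F OR F = false.
(A) not (past probation) — met.
(B) non-exempt — satisfied.
So (ii) is satisfied (T OR T).
(b): F AND T → false.
(c) < 30 days' notice — not met.
So (3) is not satisfied (F OR F OR F).
So Overall is not satisfied (T AND T AND F).

No — not required.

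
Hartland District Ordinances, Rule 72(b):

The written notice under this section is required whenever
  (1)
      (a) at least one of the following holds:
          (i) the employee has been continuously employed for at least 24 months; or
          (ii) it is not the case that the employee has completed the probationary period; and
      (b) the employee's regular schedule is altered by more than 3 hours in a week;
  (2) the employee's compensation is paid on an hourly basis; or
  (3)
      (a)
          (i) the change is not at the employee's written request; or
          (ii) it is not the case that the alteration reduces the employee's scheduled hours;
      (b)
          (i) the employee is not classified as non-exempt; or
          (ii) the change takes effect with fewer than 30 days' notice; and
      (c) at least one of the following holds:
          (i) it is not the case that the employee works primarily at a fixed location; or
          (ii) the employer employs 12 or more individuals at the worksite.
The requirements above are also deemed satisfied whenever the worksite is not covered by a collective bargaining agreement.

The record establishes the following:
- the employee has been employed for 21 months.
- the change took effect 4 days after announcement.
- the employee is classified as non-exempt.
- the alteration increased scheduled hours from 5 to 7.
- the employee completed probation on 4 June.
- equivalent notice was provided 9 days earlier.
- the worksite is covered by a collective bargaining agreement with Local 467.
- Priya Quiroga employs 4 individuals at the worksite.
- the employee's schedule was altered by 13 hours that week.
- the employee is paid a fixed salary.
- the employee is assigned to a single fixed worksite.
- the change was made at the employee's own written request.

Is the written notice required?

No — not required.

(i) tenure ≥ 24 mo. — not met.
(ii) not (past probation) — not satisfied.
So (a) is not satisfied (F OR F).
(b) schedule shift > 3h — satisfied.
(1) = F AND T = false.
(2) hourly-paid — not satisfied.
(i) not employee-requested — not met.
(ii) not (hours reduced) — holds.
(a): F OR T → true.
(i) not (non-exempt) — fails.
(ii) < 30 days' notice — met.
(b) = F OR T = true.
(i) not (fixed location) — fails.
(ii) ≥ 12 at site — not satisfied.
(c): F OR F → false.
(3) = T AND T AND F = false.
So Overall is not satisfied (F OR F OR F).
Exception (no CBA) — not satisfied.
Result: main false OR exception false → false.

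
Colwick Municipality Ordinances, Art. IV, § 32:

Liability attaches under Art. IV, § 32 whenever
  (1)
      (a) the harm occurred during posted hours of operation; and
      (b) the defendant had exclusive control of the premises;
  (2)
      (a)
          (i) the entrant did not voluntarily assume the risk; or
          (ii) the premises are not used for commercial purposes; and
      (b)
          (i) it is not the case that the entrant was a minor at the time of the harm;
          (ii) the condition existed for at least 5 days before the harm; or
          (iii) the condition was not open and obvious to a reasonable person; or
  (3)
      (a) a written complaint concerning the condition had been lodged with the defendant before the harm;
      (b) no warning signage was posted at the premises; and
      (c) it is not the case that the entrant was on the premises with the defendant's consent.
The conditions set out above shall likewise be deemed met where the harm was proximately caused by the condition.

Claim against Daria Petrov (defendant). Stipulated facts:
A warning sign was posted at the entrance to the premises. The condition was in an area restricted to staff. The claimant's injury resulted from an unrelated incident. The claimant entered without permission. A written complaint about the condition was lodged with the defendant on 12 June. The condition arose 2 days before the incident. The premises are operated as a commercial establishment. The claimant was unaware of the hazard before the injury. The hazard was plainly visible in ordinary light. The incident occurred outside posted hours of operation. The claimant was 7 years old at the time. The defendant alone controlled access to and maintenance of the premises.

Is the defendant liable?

No — not liable.

(a) during posted hours — fails.
(b) exclusive control — holds.
So (1) is not satisfied (F AND T).
(i) no assumed risk — satisfied.
(ii) not (commercial use) — not met.
So (a) is satisfied (T OR F).
(i) not (entrant a minor) — not satisfied.
(ii) condition ≥5 days old — fails.
(iii) not open/obvious — not satisfied.
So (b) is not satisfied (F OR F OR F).
So (2) is not satisfied (T AND F).
(a) complaint lodged — holds.
(b) no signage posted — not satisfied.
(c) not (consent to enter) — met.
So (3) is not satisfied (T AND F AND T).
So Overall is not satisfied (F OR F OR F).
Exception (proximate cause) — not satisfied.
Result: main false OR exception false → false.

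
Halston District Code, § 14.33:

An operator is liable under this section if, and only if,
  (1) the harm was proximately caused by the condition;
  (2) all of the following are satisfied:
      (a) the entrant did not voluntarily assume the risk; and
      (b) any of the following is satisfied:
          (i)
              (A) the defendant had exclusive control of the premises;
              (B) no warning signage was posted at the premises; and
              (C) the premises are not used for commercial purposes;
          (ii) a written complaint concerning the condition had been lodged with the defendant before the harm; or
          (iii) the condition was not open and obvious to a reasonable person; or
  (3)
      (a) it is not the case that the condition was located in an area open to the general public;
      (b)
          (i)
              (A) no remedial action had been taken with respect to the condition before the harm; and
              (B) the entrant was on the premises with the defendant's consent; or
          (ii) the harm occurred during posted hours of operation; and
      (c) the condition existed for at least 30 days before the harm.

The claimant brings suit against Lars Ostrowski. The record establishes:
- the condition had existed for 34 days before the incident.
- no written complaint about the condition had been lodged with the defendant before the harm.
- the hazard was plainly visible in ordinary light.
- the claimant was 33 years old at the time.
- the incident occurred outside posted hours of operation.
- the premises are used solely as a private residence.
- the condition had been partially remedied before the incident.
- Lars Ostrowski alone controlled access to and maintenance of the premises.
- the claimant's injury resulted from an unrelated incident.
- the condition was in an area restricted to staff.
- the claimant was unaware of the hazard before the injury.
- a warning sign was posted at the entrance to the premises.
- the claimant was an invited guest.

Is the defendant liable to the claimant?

No — not liable.

(1) proximate cause — not satisfied.
(a) no assumed risk — holds.
(A) exclusive control — met.
(B) no signage posted — fails.
(C) not (commercial use) — holds.
(i): T AND F AND T → false.
(ii) complaint lodged — fails.
(iii) not open/obvious — fails.
So (b) is not satisfied (F OR F OR F).
(2): T AND F → false.
(a) not (public area) — holds.
(A) no remedial action — not met.
(B) consent to enter — holds.
(i) = F AND T = false.
(ii) during posted hours — not met.
So (b) is not satisfied (F OR F).
(c) condition ≥30 days old — holds.
(3): T AND F AND T → false.
Overall: F OR F OR F → false.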